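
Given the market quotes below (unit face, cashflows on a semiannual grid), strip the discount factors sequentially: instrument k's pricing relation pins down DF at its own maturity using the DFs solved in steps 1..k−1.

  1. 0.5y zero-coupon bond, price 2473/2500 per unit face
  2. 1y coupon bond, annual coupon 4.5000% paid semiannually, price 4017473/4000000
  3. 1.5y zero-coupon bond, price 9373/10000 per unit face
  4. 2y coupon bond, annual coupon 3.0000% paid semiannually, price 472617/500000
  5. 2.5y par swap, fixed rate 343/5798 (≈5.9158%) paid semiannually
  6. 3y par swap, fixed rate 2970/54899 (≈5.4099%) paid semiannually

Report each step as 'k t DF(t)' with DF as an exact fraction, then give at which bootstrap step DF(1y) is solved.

1 1/2 2473/2500
2 1 1921/2000
3 3/2 9373/10000
4 2 4443/5000
5 5/2 2157/2500
6 3 1703/2000
DF(1y) is solved at step 2

step 1 [0.5y] zero: DF = P = 2473/2500 ≈ 0.989200
step 2 [1y] bond c/2=9/400: DF=(4017473/4000000 − 9/400·(0.989200))/(1+9/400) = 1921/2000 ≈ 0.960500
step 3 [1.5y] zero: DF = P = 9373/10000 ≈ 0.937300
step 4 [2y] bond c/2=3/200: DF=(472617/500000 − 3/200·(0.989200+0.960500+0.937300))/(1+3/200) = 4443/5000 ≈ 0.888600
step 5 [2.5y] swap r/2=343/11596: DF=(1 − 343/11596·(0.989200+0.960500+0.937300+0.888600))/(1+343/11596) = 2157/2500 ≈ 0.862800
step 6 [3y] swap r/2=1485/54899: DF=(1 − 1485/54899·(0.989200+0.960500+0.937300+0.888600+0.862800))/(1+1485/54899) = 1703/2000 ≈ 0.851500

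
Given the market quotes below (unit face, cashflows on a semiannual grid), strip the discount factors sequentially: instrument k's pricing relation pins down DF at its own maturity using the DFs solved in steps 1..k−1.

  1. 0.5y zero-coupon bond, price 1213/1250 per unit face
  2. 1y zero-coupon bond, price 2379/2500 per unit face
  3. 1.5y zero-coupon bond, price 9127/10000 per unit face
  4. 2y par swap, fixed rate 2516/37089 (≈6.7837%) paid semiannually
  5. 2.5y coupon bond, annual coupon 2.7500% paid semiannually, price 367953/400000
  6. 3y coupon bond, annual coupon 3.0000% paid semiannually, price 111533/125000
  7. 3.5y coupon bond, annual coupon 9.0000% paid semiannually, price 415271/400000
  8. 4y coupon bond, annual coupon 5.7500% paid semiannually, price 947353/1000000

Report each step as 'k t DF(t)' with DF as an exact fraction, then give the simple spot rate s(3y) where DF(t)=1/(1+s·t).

step 1 [0.5y] zero: DF = P = 1213/1250 ≈ 0.970400
step 2 [1y] zero: DF = P = 2379/2500 ≈ 0.951600
step 3 [1.5y] zero: DF = P = 9127/10000 ≈ 0.912700
step 4 [2y] swap r/2=1258/37089: DF=(1 − 1258/37089·(0.970400+0.951600+0.912700))/(1+1258/37089) = 4371/5000 ≈ 0.874200
step 5 [2.5y] bond c/2=11/800: DF=(367953/400000 − 11/800·(0.970400+0.951600+0.912700+0.874200))/(1+11/800) = 8571/10000 ≈ 0.857100
step 6 [3y] bond c/2=3/200: DF=(111533/125000 − 3/200·(0.970400+0.951600+0.912700+0.874200+0.857100))/(1+3/200) = 2029/2500 ≈ 0.811600
step 7 [3.5y] bond c/2=9/200: DF=(415271/400000 − 9/200·(0.970400+0.951600+0.912700+0.874200+0.857100+0.811600))/(1+9/200) = 7619/10000 ≈ 0.761900
step 8 [4y] bond c/2=23/800: DF=(947353/1000000 − 23/800·(0.970400+0.951600+0.912700+0.874200+0.857100+0.811600+0.761900))/(1+23/800) = 7493/10000 ≈ 0.749300

1 1/2 1213/1250
2 1 2379/2500
3 3/2 9127/10000
4 2 4371/5000
5 5/2 8571/10000
6 3 2029/2500
7 7/2 7619/10000
8 4 7493/10000
s(3y) = (1/(2029/2500) − 1)/(3) = 157/2029 ≈ 7.7378%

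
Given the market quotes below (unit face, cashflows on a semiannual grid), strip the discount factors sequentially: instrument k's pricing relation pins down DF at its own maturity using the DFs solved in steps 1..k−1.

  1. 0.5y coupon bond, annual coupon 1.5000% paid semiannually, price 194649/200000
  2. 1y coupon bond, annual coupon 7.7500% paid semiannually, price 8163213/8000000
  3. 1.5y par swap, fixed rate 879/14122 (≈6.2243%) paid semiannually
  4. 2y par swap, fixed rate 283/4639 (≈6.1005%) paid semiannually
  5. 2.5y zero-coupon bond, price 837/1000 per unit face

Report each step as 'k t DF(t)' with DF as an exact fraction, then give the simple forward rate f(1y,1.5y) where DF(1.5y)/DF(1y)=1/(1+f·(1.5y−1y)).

1 1/2 483/500
2 1 9463/10000
3 3/2 9121/10000
4 2 2217/2500
5 5/2 837/1000
f(1y,1.5y) = ((9463/10000)/(9121/10000) − 1)/(1/2) = 684/9121 ≈ 7.4992%

step 1 [0.5y] bond c/2=3/400: DF=(194649/200000 − 3/400·(0))/(1+3/400) = 483/500 ≈ 0.966000
step 2 [1y] bond c/2=31/800: DF=(8163213/8000000 − 31/800·(0.966000))/(1+31/800) = 9463/10000 ≈ 0.946300
step 3 [1.5y] swap r/2=879/28244: DF=(1 − 879/28244·(0.966000+0.946300))/(1+879/28244) = 9121/10000 ≈ 0.912100
step 4 [2y] swap r/2=283/9278: DF=(1 − 283/9278·(0.966000+0.946300+0.912100))/(1+283/9278) = 2217/2500 ≈ 0.886800
step 5 [2.5y] zero: DF = P = 837/1000 ≈ 0.837000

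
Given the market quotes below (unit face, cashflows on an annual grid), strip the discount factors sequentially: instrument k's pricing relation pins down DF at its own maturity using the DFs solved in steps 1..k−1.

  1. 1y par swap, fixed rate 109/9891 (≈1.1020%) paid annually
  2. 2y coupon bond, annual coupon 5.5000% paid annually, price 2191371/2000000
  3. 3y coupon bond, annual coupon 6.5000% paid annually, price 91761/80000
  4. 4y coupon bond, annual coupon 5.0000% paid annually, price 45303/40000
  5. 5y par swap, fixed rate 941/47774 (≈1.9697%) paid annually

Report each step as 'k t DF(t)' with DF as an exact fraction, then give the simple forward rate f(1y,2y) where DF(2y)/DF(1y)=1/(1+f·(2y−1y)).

step 1 [1y] swap r/1=109/9891: DF=(1 − 109/9891·(0))/(1+109/9891) = 9891/10000 ≈ 0.989100
step 2 [2y] bond c/1=11/200: DF=(2191371/2000000 − 11/200·(0.989100))/(1+11/200) = 987/1000 ≈ 0.987000
step 3 [3y] bond c/1=13/200: DF=(91761/80000 − 13/200·(0.989100+0.987000))/(1+13/200) = 2391/2500 ≈ 0.956400
step 4 [4y] bond c/1=1/20: DF=(45303/40000 − 1/20·(0.989100+0.987000+0.956400))/(1+1/20) = 939/1000 ≈ 0.939000
step 5 [5y] swap r/1=941/47774: DF=(1 − 941/47774·(0.989100+0.987000+0.956400+0.939000))/(1+941/47774) = 9059/10000 ≈ 0.905900

1 1 9891/10000
2 2 987/1000
3 3 2391/2500
4 4 939/1000
5 5 9059/10000
f(1y,2y) = ((9891/10000)/(987/1000) − 1)/(1) = 1/470 ≈ 0.2128%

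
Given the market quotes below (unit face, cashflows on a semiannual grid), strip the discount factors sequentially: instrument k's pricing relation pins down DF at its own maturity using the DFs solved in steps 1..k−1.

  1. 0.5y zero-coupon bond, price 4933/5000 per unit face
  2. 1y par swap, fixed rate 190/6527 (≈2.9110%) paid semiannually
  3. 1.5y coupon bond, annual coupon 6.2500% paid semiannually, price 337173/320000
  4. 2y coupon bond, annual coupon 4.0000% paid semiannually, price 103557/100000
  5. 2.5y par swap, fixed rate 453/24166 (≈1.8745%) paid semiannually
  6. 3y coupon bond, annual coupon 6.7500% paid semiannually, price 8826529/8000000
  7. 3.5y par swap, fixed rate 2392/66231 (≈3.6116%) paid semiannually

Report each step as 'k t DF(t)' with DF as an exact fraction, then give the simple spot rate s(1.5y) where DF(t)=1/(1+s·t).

1 1/2 4933/5000
2 1 1943/2000
3 3/2 1203/1250
4 2 479/500
5 5/2 9547/10000
6 3 1819/2000
7 7/2 2201/2500
s(1.5y) = (1/(1203/1250) − 1)/(3/2) = 94/3609 ≈ 2.6046%

step 1 [0.5y] zero: DF = P = 4933/5000 ≈ 0.986600
step 2 [1y] swap r/2=95/6527: DF=(1 − 95/6527·(0.986600))/(1+95/6527) = 1943/2000 ≈ 0.971500
step 3 [1.5y] bond c/2=1/32: DF=(337173/320000 − 1/32·(0.986600+0.971500))/(1+1/32) = 1203/1250 ≈ 0.962400
step 4 [2y] bond c/2=1/50: DF=(103557/100000 − 1/50·(0.986600+0.971500+0.962400))/(1+1/50) = 479/500 ≈ 0.958000
step 5 [2.5y] swap r/2=453/48332: DF=(1 − 453/48332·(0.986600+0.971500+0.962400+0.958000))/(1+453/48332) = 9547/10000 ≈ 0.954700
step 6 [3y] bond c/2=27/800: DF=(8826529/8000000 − 27/800·(0.986600+0.971500+0.962400+0.958000+0.954700))/(1+27/800) = 1819/2000 ≈ 0.909500
step 7 [3.5y] swap r/2=1196/66231: DF=(1 − 1196/66231·(0.986600+0.971500+0.962400+0.958000+0.954700+0.909500))/(1+1196/66231) = 2201/2500 ≈ 0.880400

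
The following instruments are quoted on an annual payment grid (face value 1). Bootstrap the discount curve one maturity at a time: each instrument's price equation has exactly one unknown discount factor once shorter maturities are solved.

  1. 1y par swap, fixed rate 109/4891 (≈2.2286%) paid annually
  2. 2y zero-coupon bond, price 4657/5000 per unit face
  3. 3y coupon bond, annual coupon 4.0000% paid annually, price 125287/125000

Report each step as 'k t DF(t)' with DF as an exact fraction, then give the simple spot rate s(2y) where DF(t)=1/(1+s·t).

step 1 [1y] swap r/1=109/4891: DF=(1 − 109/4891·(0))/(1+109/4891) = 4891/5000 ≈ 0.978200
step 2 [2y] zero: DF = P = 4657/5000 ≈ 0.931400
step 3 [3y] bond c/1=1/25: DF=(125287/125000 − 1/25·(0.978200+0.931400))/(1+1/25) = 8903/10000 ≈ 0.890300

1 1 4891/5000
2 2 4657/5000
3 3 8903/10000
s(2y) = (1/(4657/5000) − 1)/(2) = 343/9314 ≈ 3.6826%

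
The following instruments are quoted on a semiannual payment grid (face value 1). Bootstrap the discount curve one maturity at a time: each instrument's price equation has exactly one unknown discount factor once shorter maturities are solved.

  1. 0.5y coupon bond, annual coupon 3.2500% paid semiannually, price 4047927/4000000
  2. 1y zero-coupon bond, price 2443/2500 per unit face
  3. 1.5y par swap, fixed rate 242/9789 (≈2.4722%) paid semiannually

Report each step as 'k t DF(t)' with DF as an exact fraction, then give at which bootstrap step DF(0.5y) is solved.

step 1 [0.5y] bond c/2=13/800: DF=(4047927/4000000 − 13/800·(0))/(1+13/800) = 4979/5000 ≈ 0.995800
step 2 [1y] zero: DF = P = 2443/2500 ≈ 0.977200
step 3 [1.5y] swap r/2=121/9789: DF=(1 − 121/9789·(0.995800+0.977200))/(1+121/9789) = 9637/10000 ≈ 0.963700

1 1/2 4979/5000
2 1 2443/2500
3 3/2 9637/10000
DF(0.5y) is solved at step 1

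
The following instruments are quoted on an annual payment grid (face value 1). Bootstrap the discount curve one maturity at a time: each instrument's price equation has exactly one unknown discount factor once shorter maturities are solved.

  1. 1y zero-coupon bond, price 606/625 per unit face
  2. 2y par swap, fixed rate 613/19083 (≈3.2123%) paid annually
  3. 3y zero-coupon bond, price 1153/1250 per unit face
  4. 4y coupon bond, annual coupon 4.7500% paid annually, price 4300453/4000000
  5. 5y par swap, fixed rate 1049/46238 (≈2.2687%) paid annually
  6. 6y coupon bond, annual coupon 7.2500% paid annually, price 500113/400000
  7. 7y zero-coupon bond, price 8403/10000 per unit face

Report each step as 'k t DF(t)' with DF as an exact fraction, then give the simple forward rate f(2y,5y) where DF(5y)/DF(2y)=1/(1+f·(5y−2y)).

step 1 [1y] zero: DF = P = 606/625 ≈ 0.969600
step 2 [2y] swap r/1=613/19083: DF=(1 − 613/19083·(0.969600))/(1+613/19083) = 9387/10000 ≈ 0.938700
step 3 [3y] zero: DF = P = 1153/1250 ≈ 0.922400
step 4 [4y] bond c/1=19/400: DF=(4300453/4000000 − 19/400·(0.969600+0.938700+0.922400))/(1+19/400) = 449/500 ≈ 0.898000
step 5 [5y] swap r/1=1049/46238: DF=(1 − 1049/46238·(0.969600+0.938700+0.922400+0.898000))/(1+1049/46238) = 8951/10000 ≈ 0.895100
step 6 [6y] bond c/1=29/400: DF=(500113/400000 − 29/400·(0.969600+0.938700+0.922400+0.898000+0.895100))/(1+29/400) = 2133/2500 ≈ 0.853200
step 7 [7y] zero: DF = P = 8403/10000 ≈ 0.840300

1 1 606/625
2 2 9387/10000
3 3 1153/1250
4 4 449/500
5 5 8951/10000
6 6 2133/2500
7 7 8403/10000
f(2y,5y) = ((9387/10000)/(8951/10000) − 1)/(3) = 436/26853 ≈ 1.6237%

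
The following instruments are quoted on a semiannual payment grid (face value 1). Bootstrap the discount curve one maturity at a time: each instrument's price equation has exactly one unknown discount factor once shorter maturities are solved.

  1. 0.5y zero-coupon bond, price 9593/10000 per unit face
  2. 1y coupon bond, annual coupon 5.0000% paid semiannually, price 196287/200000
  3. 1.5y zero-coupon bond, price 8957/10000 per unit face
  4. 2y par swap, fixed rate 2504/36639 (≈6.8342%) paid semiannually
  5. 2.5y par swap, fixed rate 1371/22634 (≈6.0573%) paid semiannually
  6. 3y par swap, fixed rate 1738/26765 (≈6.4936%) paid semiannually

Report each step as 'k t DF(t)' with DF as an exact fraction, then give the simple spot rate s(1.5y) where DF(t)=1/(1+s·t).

1 1/2 9593/10000
2 1 9341/10000
3 3/2 8957/10000
4 2 2187/2500
5 5/2 8629/10000
6 3 4131/5000
s(1.5y) = (1/(8957/10000) − 1)/(3/2) = 2086/26871 ≈ 7.7630%

step 1 [0.5y] zero: DF = P = 9593/10000 ≈ 0.959300
step 2 [1y] bond c/2=1/40: DF=(196287/200000 − 1/40·(0.959300))/(1+1/40) = 9341/10000 ≈ 0.934100
step 3 [1.5y] zero: DF = P = 8957/10000 ≈ 0.895700
step 4 [2y] swap r/2=1252/36639: DF=(1 − 1252/36639·(0.959300+0.934100+0.895700))/(1+1252/36639) = 2187/2500 ≈ 0.874800
step 5 [2.5y] swap r/2=1371/45268: DF=(1 − 1371/45268·(0.959300+0.934100+0.895700+0.874800))/(1+1371/45268) = 8629/10000 ≈ 0.862900
step 6 [3y] swap r/2=869/26765: DF=(1 − 869/26765·(0.959300+0.934100+0.895700+0.874800+0.862900))/(1+869/26765) = 4131/5000 ≈ 0.826200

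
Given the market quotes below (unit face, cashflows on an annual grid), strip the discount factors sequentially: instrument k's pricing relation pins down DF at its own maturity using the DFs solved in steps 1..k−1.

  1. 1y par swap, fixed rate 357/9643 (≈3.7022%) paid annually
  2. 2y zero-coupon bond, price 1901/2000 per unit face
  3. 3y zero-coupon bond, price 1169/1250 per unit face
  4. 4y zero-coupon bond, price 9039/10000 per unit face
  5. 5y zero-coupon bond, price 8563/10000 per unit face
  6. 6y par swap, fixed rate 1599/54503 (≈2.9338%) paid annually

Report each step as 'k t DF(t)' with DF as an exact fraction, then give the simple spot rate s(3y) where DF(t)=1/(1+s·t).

1 1 9643/10000
2 2 1901/2000
3 3 1169/1250
4 4 9039/10000
5 5 8563/10000
6 6 8401/10000
s(3y) = (1/(1169/1250) − 1)/(3) = 27/1169 ≈ 2.3097%

step 1 [1y] swap r/1=357/9643: DF=(1 − 357/9643·(0))/(1+357/9643) = 9643/10000 ≈ 0.964300
step 2 [2y] zero: DF = P = 1901/2000 ≈ 0.950500
step 3 [3y] zero: DF = P = 1169/1250 ≈ 0.935200
step 4 [4y] zero: DF = P = 9039/10000 ≈ 0.903900
step 5 [5y] zero: DF = P = 8563/10000 ≈ 0.856300
step 6 [6y] swap r/1=1599/54503: DF=(1 − 1599/54503·(0.964300+0.950500+0.935200+0.903900+0.856300))/(1+1599/54503) = 8401/10000 ≈ 0.840100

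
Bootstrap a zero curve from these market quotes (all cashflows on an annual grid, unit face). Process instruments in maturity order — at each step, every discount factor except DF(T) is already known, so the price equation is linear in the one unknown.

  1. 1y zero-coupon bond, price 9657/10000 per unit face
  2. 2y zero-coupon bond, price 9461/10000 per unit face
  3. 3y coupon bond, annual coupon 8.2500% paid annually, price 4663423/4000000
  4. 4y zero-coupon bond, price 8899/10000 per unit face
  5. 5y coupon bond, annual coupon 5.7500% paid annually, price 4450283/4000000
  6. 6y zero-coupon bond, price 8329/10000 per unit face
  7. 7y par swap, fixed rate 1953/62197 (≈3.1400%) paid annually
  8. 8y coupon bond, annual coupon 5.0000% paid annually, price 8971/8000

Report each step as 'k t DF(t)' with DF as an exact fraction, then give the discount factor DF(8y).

step 1 [1y] zero: DF = P = 9657/10000 ≈ 0.965700
step 2 [2y] zero: DF = P = 9461/10000 ≈ 0.946100
step 3 [3y] bond c/1=33/400: DF=(4663423/4000000 − 33/400·(0.965700+0.946100))/(1+33/400) = 9313/10000 ≈ 0.931300
step 4 [4y] zero: DF = P = 8899/10000 ≈ 0.889900
step 5 [5y] bond c/1=23/400: DF=(4450283/4000000 − 23/400·(0.965700+0.946100+0.931300+0.889900))/(1+23/400) = 8491/10000 ≈ 0.849100
step 6 [6y] zero: DF = P = 8329/10000 ≈ 0.832900
step 7 [7y] swap r/1=1953/62197: DF=(1 − 1953/62197·(0.965700+0.946100+0.931300+0.889900+0.849100+0.832900))/(1+1953/62197) = 8047/10000 ≈ 0.804700
step 8 [8y] bond c/1=1/20: DF=(8971/8000 − 1/20·(0.965700+0.946100+0.931300+0.889900+0.849100+0.832900+0.804700))/(1+1/20) = 3859/5000 ≈ 0.771800

1 1 9657/10000
2 2 9461/10000
3 3 9313/10000
4 4 8899/10000
5 5 8491/10000
6 6 8329/10000
7 7 8047/10000
8 8 3859/5000
DF(8y) = 3859/5000 ≈ 0.771800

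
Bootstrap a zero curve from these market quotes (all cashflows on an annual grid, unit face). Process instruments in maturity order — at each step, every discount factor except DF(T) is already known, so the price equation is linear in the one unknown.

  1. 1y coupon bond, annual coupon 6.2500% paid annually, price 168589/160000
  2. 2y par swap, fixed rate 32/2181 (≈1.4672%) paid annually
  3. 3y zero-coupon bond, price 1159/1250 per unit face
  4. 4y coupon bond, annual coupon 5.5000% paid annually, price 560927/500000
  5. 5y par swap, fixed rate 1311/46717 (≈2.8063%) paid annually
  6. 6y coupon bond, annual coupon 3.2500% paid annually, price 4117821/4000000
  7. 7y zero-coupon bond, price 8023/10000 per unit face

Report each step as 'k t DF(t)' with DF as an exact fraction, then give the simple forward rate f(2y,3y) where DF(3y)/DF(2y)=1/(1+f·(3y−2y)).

1 1 9917/10000
2 2 607/625
3 3 1159/1250
4 4 9127/10000
5 5 8689/10000
6 6 17/20
7 7 8023/10000
f(2y,3y) = ((607/625)/(1159/1250) − 1)/(1) = 55/1159 ≈ 4.7455%

step 1 [1y] bond c/1=1/16: DF=(168589/160000 − 1/16·(0))/(1+1/16) = 9917/10000 ≈ 0.991700
step 2 [2y] swap r/1=32/2181: DF=(1 − 32/2181·(0.991700))/(1+32/2181) = 607/625 ≈ 0.971200
step 3 [3y] zero: DF = P = 1159/1250 ≈ 0.927200
step 4 [4y] bond c/1=11/200: DF=(560927/500000 − 11/200·(0.991700+0.971200+0.927200))/(1+11/200) = 9127/10000 ≈ 0.912700
step 5 [5y] swap r/1=1311/46717: DF=(1 − 1311/46717·(0.991700+0.971200+0.927200+0.912700))/(1+1311/46717) = 8689/10000 ≈ 0.868900
step 6 [6y] bond c/1=13/400: DF=(4117821/4000000 − 13/400·(0.991700+0.971200+0.927200+0.912700+0.868900))/(1+13/400) = 17/20 ≈ 0.850000
step 7 [7y] zero: DF = P = 8023/10000 ≈ 0.802300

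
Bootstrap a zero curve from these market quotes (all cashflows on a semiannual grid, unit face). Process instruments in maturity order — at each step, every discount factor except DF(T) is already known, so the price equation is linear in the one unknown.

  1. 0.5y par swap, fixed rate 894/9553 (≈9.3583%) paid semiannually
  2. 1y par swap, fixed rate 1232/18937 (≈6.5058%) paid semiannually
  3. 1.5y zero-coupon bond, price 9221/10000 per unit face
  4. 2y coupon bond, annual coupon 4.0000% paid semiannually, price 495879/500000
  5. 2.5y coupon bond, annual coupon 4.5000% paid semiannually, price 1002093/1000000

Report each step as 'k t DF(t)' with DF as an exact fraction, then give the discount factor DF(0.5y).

step 1 [0.5y] swap r/2=447/9553: DF=(1 − 447/9553·(0))/(1+447/9553) = 9553/10000 ≈ 0.955300
step 2 [1y] swap r/2=616/18937: DF=(1 − 616/18937·(0.955300))/(1+616/18937) = 1173/1250 ≈ 0.938400
step 3 [1.5y] zero: DF = P = 9221/10000 ≈ 0.922100
step 4 [2y] bond c/2=1/50: DF=(495879/500000 − 1/50·(0.955300+0.938400+0.922100))/(1+1/50) = 9171/10000 ≈ 0.917100
step 5 [2.5y] bond c/2=9/400: DF=(1002093/1000000 − 9/400·(0.955300+0.938400+0.922100+0.917100))/(1+9/400) = 8979/10000 ≈ 0.897900

1 1/2 9553/10000
2 1 1173/1250
3 3/2 9221/10000
4 2 9171/10000
5 5/2 8979/10000
DF(0.5y) = 9553/10000 ≈ 0.955300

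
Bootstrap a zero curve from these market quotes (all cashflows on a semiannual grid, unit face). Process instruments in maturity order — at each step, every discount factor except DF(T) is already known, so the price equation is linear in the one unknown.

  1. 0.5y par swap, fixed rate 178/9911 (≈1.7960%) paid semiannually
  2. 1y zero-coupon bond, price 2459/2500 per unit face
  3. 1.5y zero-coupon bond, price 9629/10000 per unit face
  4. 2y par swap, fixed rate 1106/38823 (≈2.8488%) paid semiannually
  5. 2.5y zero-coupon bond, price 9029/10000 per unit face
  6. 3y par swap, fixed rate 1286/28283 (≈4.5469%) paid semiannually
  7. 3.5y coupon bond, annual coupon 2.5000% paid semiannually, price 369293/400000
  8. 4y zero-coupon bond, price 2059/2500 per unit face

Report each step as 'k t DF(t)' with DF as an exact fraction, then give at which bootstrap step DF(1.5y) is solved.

step 1 [0.5y] swap r/2=89/9911: DF=(1 − 89/9911·(0))/(1+89/9911) = 9911/10000 ≈ 0.991100
step 2 [1y] zero: DF = P = 2459/2500 ≈ 0.983600
step 3 [1.5y] zero: DF = P = 9629/10000 ≈ 0.962900
step 4 [2y] swap r/2=553/38823: DF=(1 − 553/38823·(0.991100+0.983600+0.962900))/(1+553/38823) = 9447/10000 ≈ 0.944700
step 5 [2.5y] zero: DF = P = 9029/10000 ≈ 0.902900
step 6 [3y] swap r/2=643/28283: DF=(1 − 643/28283·(0.991100+0.983600+0.962900+0.944700+0.902900))/(1+643/28283) = 4357/5000 ≈ 0.871400
step 7 [3.5y] bond c/2=1/80: DF=(369293/400000 − 1/80·(0.991100+0.983600+0.962900+0.944700+0.902900+0.871400))/(1+1/80) = 421/500 ≈ 0.842000
step 8 [4y] zero: DF = P = 2059/2500 ≈ 0.823600

1 1/2 9911/10000
2 1 2459/2500
3 3/2 9629/10000
4 2 9447/10000
5 5/2 9029/10000
6 3 4357/5000
7 7/2 421/500
8 4 2059/2500
DF(1.5y) is solved at step 3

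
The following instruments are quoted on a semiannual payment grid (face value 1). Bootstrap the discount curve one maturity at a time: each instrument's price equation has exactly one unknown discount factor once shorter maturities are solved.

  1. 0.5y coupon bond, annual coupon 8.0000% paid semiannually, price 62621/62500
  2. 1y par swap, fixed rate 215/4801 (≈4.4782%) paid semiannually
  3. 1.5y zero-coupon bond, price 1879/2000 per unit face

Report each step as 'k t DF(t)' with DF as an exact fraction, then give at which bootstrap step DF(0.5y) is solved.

1 1/2 4817/5000
2 1 957/1000
3 3/2 1879/2000
DF(0.5y) is solved at step 1

step 1 [0.5y] bond c/2=1/25: DF=(62621/62500 − 1/25·(0))/(1+1/25) = 4817/5000 ≈ 0.963400
step 2 [1y] swap r/2=215/9602: DF=(1 − 215/9602·(0.963400))/(1+215/9602) = 957/1000 ≈ 0.957000
step 3 [1.5y] zero: DF = P = 1879/2000 ≈ 0.939500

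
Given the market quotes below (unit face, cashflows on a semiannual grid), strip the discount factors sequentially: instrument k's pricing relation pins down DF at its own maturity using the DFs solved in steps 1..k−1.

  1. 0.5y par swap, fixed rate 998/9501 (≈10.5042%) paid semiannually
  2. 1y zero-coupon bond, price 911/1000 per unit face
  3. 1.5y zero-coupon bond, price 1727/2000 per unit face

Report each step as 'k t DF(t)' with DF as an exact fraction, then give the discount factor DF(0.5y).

1 1/2 9501/10000
2 1 911/1000
3 3/2 1727/2000
DF(0.5y) = 9501/10000 ≈ 0.950100

step 1 [0.5y] swap r/2=499/9501: DF=(1 − 499/9501·(0))/(1+499/9501) = 9501/10000 ≈ 0.950100
step 2 [1y] zero: DF = P = 911/1000 ≈ 0.911000
step 3 [1.5y] zero: DF = P = 1727/2000 ≈ 0.863500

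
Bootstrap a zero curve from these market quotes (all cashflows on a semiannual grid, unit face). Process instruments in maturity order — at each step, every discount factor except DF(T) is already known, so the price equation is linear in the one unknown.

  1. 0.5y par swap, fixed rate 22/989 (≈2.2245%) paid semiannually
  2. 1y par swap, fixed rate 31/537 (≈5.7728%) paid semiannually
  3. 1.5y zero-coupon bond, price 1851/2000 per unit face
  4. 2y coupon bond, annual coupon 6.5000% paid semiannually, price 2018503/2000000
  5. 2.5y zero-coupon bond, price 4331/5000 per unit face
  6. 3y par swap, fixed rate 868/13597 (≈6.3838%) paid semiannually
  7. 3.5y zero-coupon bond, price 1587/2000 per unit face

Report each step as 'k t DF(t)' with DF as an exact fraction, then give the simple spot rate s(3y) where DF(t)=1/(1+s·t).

1 1/2 989/1000
2 1 4721/5000
3 3/2 1851/2000
4 2 71/80
5 5/2 4331/5000
6 3 1033/1250
7 7/2 1587/2000
s(3y) = (1/(1033/1250) − 1)/(3) = 217/3099 ≈ 7.0023%

step 1 [0.5y] swap r/2=11/989: DF=(1 − 11/989·(0))/(1+11/989) = 989/1000 ≈ 0.989000
step 2 [1y] swap r/2=31/1074: DF=(1 − 31/1074·(0.989000))/(1+31/1074) = 4721/5000 ≈ 0.944200
step 3 [1.5y] zero: DF = P = 1851/2000 ≈ 0.925500
step 4 [2y] bond c/2=13/400: DF=(2018503/2000000 − 13/400·(0.989000+0.944200+0.925500))/(1+13/400) = 71/80 ≈ 0.887500
step 5 [2.5y] zero: DF = P = 4331/5000 ≈ 0.866200
step 6 [3y] swap r/2=434/13597: DF=(1 − 434/13597·(0.989000+0.944200+0.925500+0.887500+0.866200))/(1+434/13597) = 1033/1250 ≈ 0.826400
step 7 [3.5y] zero: DF = P = 1587/2000 ≈ 0.793500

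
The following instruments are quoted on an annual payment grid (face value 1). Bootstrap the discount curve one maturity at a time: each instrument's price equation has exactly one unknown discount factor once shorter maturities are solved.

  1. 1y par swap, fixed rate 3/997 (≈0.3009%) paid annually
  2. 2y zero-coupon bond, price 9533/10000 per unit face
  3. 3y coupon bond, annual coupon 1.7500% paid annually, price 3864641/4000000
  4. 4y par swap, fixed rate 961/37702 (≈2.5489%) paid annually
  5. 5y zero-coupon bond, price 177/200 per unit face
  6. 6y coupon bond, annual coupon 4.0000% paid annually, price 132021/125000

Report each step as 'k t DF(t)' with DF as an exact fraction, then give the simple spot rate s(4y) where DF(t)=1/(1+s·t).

step 1 [1y] swap r/1=3/997: DF=(1 − 3/997·(0))/(1+3/997) = 997/1000 ≈ 0.997000
step 2 [2y] zero: DF = P = 9533/10000 ≈ 0.953300
step 3 [3y] bond c/1=7/400: DF=(3864641/4000000 − 7/400·(0.997000+0.953300))/(1+7/400) = 229/250 ≈ 0.916000
step 4 [4y] swap r/1=961/37702: DF=(1 − 961/37702·(0.997000+0.953300+0.916000))/(1+961/37702) = 9039/10000 ≈ 0.903900
step 5 [5y] zero: DF = P = 177/200 ≈ 0.885000
step 6 [6y] bond c/1=1/25: DF=(132021/125000 − 1/25·(0.997000+0.953300+0.916000+0.903900+0.885000))/(1+1/25) = 1673/2000 ≈ 0.836500

1 1 997/1000
2 2 9533/10000
3 3 229/250
4 4 9039/10000
5 5 177/200
6 6 1673/2000
s(4y) = (1/(9039/10000) − 1)/(4) = 961/36156 ≈ 2.6579%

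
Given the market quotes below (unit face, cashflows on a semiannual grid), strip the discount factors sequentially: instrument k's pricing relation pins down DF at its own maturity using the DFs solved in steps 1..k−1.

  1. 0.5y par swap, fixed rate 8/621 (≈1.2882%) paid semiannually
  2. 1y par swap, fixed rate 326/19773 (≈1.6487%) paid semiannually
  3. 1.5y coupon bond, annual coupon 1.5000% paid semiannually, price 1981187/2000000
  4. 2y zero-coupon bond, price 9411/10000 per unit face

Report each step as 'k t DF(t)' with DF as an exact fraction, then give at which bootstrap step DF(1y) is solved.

step 1 [0.5y] swap r/2=4/621: DF=(1 − 4/621·(0))/(1+4/621) = 621/625 ≈ 0.993600
step 2 [1y] swap r/2=163/19773: DF=(1 − 163/19773·(0.993600))/(1+163/19773) = 9837/10000 ≈ 0.983700
step 3 [1.5y] bond c/2=3/400: DF=(1981187/2000000 − 3/400·(0.993600+0.983700))/(1+3/400) = 1937/2000 ≈ 0.968500
step 4 [2y] zero: DF = P = 9411/10000 ≈ 0.941100

1 1/2 621/625
2 1 9837/10000
3 3/2 1937/2000
4 2 9411/10000
DF(1y) is solved at step 2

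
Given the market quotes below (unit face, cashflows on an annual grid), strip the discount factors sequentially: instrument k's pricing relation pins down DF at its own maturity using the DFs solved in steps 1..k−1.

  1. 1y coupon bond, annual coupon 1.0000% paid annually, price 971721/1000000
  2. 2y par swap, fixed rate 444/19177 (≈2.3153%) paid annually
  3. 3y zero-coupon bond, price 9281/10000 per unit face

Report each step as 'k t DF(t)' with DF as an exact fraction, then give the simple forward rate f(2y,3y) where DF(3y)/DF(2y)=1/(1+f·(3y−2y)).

step 1 [1y] bond c/1=1/100: DF=(971721/1000000 − 1/100·(0))/(1+1/100) = 9621/10000 ≈ 0.962100
step 2 [2y] swap r/1=444/19177: DF=(1 − 444/19177·(0.962100))/(1+444/19177) = 2389/2500 ≈ 0.955600
step 3 [3y] zero: DF = P = 9281/10000 ≈ 0.928100

1 1 9621/10000
2 2 2389/2500
3 3 9281/10000
f(2y,3y) = ((2389/2500)/(9281/10000) − 1)/(1) = 275/9281 ≈ 2.9630%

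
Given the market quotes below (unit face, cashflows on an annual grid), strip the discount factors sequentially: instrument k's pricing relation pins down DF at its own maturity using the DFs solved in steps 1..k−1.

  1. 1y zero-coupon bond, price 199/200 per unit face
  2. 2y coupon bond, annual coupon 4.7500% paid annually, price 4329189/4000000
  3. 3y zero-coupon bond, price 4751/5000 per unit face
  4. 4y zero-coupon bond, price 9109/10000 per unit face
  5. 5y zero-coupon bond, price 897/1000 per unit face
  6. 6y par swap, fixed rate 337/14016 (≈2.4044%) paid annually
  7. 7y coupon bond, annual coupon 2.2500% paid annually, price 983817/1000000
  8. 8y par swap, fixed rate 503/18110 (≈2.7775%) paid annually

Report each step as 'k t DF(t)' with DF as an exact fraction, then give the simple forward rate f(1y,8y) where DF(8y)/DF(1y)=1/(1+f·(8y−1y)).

step 1 [1y] zero: DF = P = 199/200 ≈ 0.995000
step 2 [2y] bond c/1=19/400: DF=(4329189/4000000 − 19/400·(0.995000))/(1+19/400) = 9881/10000 ≈ 0.988100
step 3 [3y] zero: DF = P = 4751/5000 ≈ 0.950200
step 4 [4y] zero: DF = P = 9109/10000 ≈ 0.910900
step 5 [5y] zero: DF = P = 897/1000 ≈ 0.897000
step 6 [6y] swap r/1=337/14016: DF=(1 − 337/14016·(0.995000+0.988100+0.950200+0.910900+0.897000))/(1+337/14016) = 2163/2500 ≈ 0.865200
step 7 [7y] bond c/1=9/400: DF=(983817/1000000 − 9/400·(0.995000+0.988100+0.950200+0.910900+0.897000+0.865200))/(1+9/400) = 2097/2500 ≈ 0.838800
step 8 [8y] swap r/1=503/18110: DF=(1 − 503/18110·(0.995000+0.988100+0.950200+0.910900+0.897000+0.865200+0.838800))/(1+503/18110) = 1997/2500 ≈ 0.798800

1 1 199/200
2 2 9881/10000
3 3 4751/5000
4 4 9109/10000
5 5 897/1000
6 6 2163/2500
7 7 2097/2500
8 8 1997/2500
f(1y,8y) = ((199/200)/(1997/2500) − 1)/(7) = 981/27958 ≈ 3.5088%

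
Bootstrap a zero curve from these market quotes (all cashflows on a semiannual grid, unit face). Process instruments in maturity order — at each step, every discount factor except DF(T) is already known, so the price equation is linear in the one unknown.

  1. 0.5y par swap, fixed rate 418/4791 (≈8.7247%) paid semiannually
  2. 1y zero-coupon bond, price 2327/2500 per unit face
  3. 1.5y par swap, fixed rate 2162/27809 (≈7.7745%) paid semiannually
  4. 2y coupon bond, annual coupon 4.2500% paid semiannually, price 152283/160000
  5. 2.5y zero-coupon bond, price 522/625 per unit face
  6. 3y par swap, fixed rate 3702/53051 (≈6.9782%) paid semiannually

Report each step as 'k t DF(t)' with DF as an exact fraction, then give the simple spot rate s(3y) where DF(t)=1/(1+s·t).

1 1/2 4791/5000
2 1 2327/2500
3 3/2 8919/10000
4 2 8741/10000
5 5/2 522/625
6 3 8149/10000
s(3y) = (1/(8149/10000) − 1)/(3) = 617/8149 ≈ 7.5715%

step 1 [0.5y] swap r/2=209/4791: DF=(1 − 209/4791·(0))/(1+209/4791) = 4791/5000 ≈ 0.958200
step 2 [1y] zero: DF = P = 2327/2500 ≈ 0.930800
step 3 [1.5y] swap r/2=1081/27809: DF=(1 − 1081/27809·(0.958200+0.930800))/(1+1081/27809) = 8919/10000 ≈ 0.891900
step 4 [2y] bond c/2=17/800: DF=(152283/160000 − 17/800·(0.958200+0.930800+0.891900))/(1+17/800) = 8741/10000 ≈ 0.874100
step 5 [2.5y] zero: DF = P = 522/625 ≈ 0.835200
step 6 [3y] swap r/2=1851/53051: DF=(1 − 1851/53051·(0.958200+0.930800+0.891900+0.874100+0.835200))/(1+1851/53051) = 8149/10000 ≈ 0.814900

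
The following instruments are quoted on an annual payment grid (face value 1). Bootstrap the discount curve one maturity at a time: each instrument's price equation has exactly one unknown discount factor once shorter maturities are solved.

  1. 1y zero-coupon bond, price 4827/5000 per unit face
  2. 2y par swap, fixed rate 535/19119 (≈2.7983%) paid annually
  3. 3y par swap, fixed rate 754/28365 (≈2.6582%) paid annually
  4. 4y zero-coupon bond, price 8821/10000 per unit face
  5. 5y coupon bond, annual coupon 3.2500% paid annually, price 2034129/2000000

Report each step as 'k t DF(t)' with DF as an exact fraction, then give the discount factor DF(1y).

1 1 4827/5000
2 2 1893/2000
3 3 4623/5000
4 4 8821/10000
5 5 217/250
DF(1y) = 4827/5000 ≈ 0.965400

step 1 [1y] zero: DF = P = 4827/5000 ≈ 0.965400
step 2 [2y] swap r/1=535/19119: DF=(1 − 535/19119·(0.965400))/(1+535/19119) = 1893/2000 ≈ 0.946500
step 3 [3y] swap r/1=754/28365: DF=(1 − 754/28365·(0.965400+0.946500))/(1+754/28365) = 4623/5000 ≈ 0.924600
step 4 [4y] zero: DF = P = 8821/10000 ≈ 0.882100
step 5 [5y] bond c/1=13/400: DF=(2034129/2000000 − 13/400·(0.965400+0.946500+0.924600+0.882100))/(1+13/400) = 217/250 ≈ 0.868000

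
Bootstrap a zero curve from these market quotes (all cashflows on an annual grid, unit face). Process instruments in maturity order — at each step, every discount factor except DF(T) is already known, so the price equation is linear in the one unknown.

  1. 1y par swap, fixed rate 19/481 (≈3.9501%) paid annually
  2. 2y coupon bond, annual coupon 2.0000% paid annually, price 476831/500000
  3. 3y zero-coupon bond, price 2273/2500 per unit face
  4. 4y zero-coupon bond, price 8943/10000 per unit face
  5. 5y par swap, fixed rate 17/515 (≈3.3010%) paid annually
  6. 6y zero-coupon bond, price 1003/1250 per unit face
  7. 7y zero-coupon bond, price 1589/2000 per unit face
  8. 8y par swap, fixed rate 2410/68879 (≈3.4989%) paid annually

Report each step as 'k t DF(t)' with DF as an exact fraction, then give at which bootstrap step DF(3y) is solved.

1 1 481/500
2 2 9161/10000
3 3 2273/2500
4 4 8943/10000
5 5 1063/1250
6 6 1003/1250
7 7 1589/2000
8 8 759/1000
DF(3y) is solved at step 3

step 1 [1y] swap r/1=19/481: DF=(1 − 19/481·(0))/(1+19/481) = 481/500 ≈ 0.962000
step 2 [2y] bond c/1=1/50: DF=(476831/500000 − 1/50·(0.962000))/(1+1/50) = 9161/10000 ≈ 0.916100
step 3 [3y] zero: DF = P = 2273/2500 ≈ 0.909200
step 4 [4y] zero: DF = P = 8943/10000 ≈ 0.894300
step 5 [5y] swap r/1=17/515: DF=(1 − 17/515·(0.962000+0.916100+0.909200+0.894300))/(1+17/515) = 1063/1250 ≈ 0.850400
step 6 [6y] zero: DF = P = 1003/1250 ≈ 0.802400
step 7 [7y] zero: DF = P = 1589/2000 ≈ 0.794500
step 8 [8y] swap r/1=2410/68879: DF=(1 − 2410/68879·(0.962000+0.916100+0.909200+0.894300+0.850400+0.802400+0.794500))/(1+2410/68879) = 759/1000 ≈ 0.759000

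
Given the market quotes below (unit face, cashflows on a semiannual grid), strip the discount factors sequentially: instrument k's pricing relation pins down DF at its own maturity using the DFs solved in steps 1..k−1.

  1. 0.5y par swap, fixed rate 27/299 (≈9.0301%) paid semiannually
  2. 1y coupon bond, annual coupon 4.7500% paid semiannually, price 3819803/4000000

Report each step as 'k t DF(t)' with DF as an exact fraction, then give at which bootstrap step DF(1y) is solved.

step 1 [0.5y] swap r/2=27/598: DF=(1 − 27/598·(0))/(1+27/598) = 598/625 ≈ 0.956800
step 2 [1y] bond c/2=19/800: DF=(3819803/4000000 − 19/800·(0.956800))/(1+19/800) = 4553/5000 ≈ 0.910600

1 1/2 598/625
2 1 4553/5000
DF(1y) is solved at step 2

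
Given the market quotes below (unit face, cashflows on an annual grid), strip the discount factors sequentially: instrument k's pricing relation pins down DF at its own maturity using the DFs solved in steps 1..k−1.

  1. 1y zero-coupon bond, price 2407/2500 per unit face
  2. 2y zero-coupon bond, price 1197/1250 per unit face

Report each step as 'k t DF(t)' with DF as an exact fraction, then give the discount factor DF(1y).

step 1 [1y] zero: DF = P = 2407/2500 ≈ 0.962800
step 2 [2y] zero: DF = P = 1197/1250 ≈ 0.957600

1 1 2407/2500
2 2 1197/1250
DF(1y) = 2407/2500 ≈ 0.962800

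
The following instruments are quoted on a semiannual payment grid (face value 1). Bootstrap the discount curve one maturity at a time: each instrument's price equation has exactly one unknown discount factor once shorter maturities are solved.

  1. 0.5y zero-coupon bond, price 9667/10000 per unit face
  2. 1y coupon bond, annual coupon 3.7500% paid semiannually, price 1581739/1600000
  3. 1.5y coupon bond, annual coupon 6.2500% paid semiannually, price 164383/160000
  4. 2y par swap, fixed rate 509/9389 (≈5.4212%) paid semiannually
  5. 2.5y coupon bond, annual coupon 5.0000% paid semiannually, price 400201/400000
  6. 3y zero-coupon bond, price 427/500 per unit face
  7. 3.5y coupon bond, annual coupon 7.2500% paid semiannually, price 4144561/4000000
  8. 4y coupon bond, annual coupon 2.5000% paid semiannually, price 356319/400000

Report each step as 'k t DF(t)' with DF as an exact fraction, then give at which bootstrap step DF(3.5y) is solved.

1 1/2 9667/10000
2 1 4763/5000
3 3/2 9381/10000
4 2 4491/5000
5 5/2 1769/2000
6 3 427/500
7 7/2 8077/10000
8 4 401/500
DF(3.5y) is solved at step 7

step 1 [0.5y] zero: DF = P = 9667/10000 ≈ 0.966700
step 2 [1y] bond c/2=3/160: DF=(1581739/1600000 − 3/160·(0.966700))/(1+3/160) = 4763/5000 ≈ 0.952600
step 3 [1.5y] bond c/2=1/32: DF=(164383/160000 − 1/32·(0.966700+0.952600))/(1+1/32) = 9381/10000 ≈ 0.938100
step 4 [2y] swap r/2=509/18778: DF=(1 − 509/18778·(0.966700+0.952600+0.938100))/(1+509/18778) = 4491/5000 ≈ 0.898200
step 5 [2.5y] bond c/2=1/40: DF=(400201/400000 − 1/40·(0.966700+0.952600+0.938100+0.898200))/(1+1/40) = 1769/2000 ≈ 0.884500
step 6 [3y] zero: DF = P = 427/500 ≈ 0.854000
step 7 [3.5y] bond c/2=29/800: DF=(4144561/4000000 − 29/800·(0.966700+0.952600+0.938100+0.898200+0.884500+0.854000))/(1+29/800) = 8077/10000 ≈ 0.807700
step 8 [4y] bond c/2=1/80: DF=(356319/400000 − 1/80·(0.966700+0.952600+0.938100+0.898200+0.884500+0.854000+0.807700))/(1+1/80) = 401/500 ≈ 0.802000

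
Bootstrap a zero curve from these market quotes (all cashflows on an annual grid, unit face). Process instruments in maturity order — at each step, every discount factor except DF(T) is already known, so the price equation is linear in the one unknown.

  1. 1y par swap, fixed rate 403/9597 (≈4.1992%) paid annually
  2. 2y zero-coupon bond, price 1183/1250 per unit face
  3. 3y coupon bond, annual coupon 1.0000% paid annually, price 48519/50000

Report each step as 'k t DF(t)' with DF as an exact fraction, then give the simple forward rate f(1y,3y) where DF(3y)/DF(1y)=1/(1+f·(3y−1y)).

1 1 9597/10000
2 2 1183/1250
3 3 9419/10000
f(1y,3y) = ((9597/10000)/(9419/10000) − 1)/(2) = 89/9419 ≈ 0.9449%

step 1 [1y] swap r/1=403/9597: DF=(1 − 403/9597·(0))/(1+403/9597) = 9597/10000 ≈ 0.959700
step 2 [2y] zero: DF = P = 1183/1250 ≈ 0.946400
step 3 [3y] bond c/1=1/100: DF=(48519/50000 − 1/100·(0.959700+0.946400))/(1+1/100) = 9419/10000 ≈ 0.941900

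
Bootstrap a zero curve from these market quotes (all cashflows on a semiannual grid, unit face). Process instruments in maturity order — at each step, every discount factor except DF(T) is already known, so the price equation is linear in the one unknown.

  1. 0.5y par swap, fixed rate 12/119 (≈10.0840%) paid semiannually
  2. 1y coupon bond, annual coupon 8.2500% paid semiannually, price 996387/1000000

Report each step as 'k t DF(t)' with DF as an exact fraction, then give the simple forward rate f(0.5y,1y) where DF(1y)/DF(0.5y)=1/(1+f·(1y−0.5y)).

step 1 [0.5y] swap r/2=6/119: DF=(1 − 6/119·(0))/(1+6/119) = 119/125 ≈ 0.952000
step 2 [1y] bond c/2=33/800: DF=(996387/1000000 − 33/800·(0.952000))/(1+33/800) = 1149/1250 ≈ 0.919200

1 1/2 119/125
2 1 1149/1250
f(0.5y,1y) = ((119/125)/(1149/1250) − 1)/(1/2) = 82/1149 ≈ 7.1366%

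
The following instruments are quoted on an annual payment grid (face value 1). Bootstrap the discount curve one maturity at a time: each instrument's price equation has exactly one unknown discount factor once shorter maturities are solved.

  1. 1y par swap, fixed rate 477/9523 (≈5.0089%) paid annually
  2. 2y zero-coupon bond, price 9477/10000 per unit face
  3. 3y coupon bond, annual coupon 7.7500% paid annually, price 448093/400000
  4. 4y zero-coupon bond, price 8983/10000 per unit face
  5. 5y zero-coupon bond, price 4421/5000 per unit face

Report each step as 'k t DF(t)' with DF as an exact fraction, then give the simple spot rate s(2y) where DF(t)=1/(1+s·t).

step 1 [1y] swap r/1=477/9523: DF=(1 − 477/9523·(0))/(1+477/9523) = 9523/10000 ≈ 0.952300
step 2 [2y] zero: DF = P = 9477/10000 ≈ 0.947700
step 3 [3y] bond c/1=31/400: DF=(448093/400000 − 31/400·(0.952300+0.947700))/(1+31/400) = 903/1000 ≈ 0.903000
step 4 [4y] zero: DF = P = 8983/10000 ≈ 0.898300
step 5 [5y] zero: DF = P = 4421/5000 ≈ 0.884200

1 1 9523/10000
2 2 9477/10000
3 3 903/1000
4 4 8983/10000
5 5 4421/5000
s(2y) = (1/(9477/10000) − 1)/(2) = 523/18954 ≈ 2.7593%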